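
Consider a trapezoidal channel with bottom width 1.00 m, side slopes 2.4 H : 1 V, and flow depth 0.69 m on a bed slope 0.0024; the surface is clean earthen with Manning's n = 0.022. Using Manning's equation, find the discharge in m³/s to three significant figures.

2.21 m³/s

A = (b + z·y)·y = (1.00 + 2.4×0.69)×0.69 = 1.833 m²
P = b + 2y√(1+z²) = 1.00 + 2×0.69×√(1+2.4²) = 4.588 m
R = A/P = 1.833/4.588 = 0.3994 m
Q = (1/n)·A·R^(2/3)·S^(1/2) = (1/0.022) × 1.833 × 0.3994^(2/3) × 0.0024^(1/2) = 2.213 m³/s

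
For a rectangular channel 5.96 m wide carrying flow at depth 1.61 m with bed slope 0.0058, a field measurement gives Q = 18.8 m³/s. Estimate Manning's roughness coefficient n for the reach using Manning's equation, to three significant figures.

A = b·y = 5.96 × 1.61 = 9.596 m²
P = b + 2y = 5.96 + 2×1.61 = 9.180 m
R = A/P = 9.596/9.180 = 1.045 m
n = (1/Q)·A·R^(2/3)·S^(1/2) = (1/18.8) × 9.596 × 1.030 × 0.07616 = 0.04004

0.0400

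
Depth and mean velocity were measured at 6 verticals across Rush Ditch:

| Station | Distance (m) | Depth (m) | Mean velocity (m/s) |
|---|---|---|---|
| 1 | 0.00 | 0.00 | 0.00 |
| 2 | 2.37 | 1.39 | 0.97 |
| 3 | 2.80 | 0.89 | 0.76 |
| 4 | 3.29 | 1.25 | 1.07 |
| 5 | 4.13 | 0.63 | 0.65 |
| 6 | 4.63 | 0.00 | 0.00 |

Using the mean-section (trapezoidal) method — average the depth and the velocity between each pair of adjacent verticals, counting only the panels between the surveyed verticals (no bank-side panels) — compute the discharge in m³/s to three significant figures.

2.43 m³/s

Panel 1-2: Δb = 2.37 m, d̄ = (0.00+1.39)/2 = 0.695, v̄ = (0.00+0.97)/2 = 0.485 → q = 2.37×0.695×0.485 = 0.7989 m³/s
Panel 2-3: Δb = 0.43 m, d̄ = (1.39+0.89)/2 = 1.14, v̄ = (0.97+0.76)/2 = 0.865 → q = 0.43×1.14×0.865 = 0.4240 m³/s
Panel 3-4: Δb = 0.49 m, d̄ = (0.89+1.25)/2 = 1.07, v̄ = (0.76+1.07)/2 = 0.915 → q = 0.49×1.07×0.915 = 0.4797 m³/s
Panel 4-5: Δb = 0.84 m, d̄ = (1.25+0.63)/2 = 0.94, v̄ = (1.07+0.65)/2 = 0.86 → q = 0.84×0.94×0.86 = 0.6791 m³/s
Panel 5-6: Δb = 0.5 m, d̄ = (0.63+0.00)/2 = 0.315, v̄ = (0.65+0.00)/2 = 0.325 → q = 0.5×0.315×0.325 = 0.05119 m³/s
Q = Σ q = 2.433 m³/s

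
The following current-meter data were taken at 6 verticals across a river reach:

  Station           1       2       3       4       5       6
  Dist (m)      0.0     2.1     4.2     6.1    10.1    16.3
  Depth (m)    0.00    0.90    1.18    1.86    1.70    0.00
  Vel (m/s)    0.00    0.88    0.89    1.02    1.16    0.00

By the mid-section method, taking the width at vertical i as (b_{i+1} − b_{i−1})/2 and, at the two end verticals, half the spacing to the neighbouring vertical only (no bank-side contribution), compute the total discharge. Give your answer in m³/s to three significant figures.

w_2 = (4.2 − 0.0)/2 = 2.1 m; q_2 = 0.88 × 0.90 × 2.1 = 1.663 m³/s
w_3 = (6.1 − 2.1)/2 = 2 m; q_3 = 0.89 × 1.18 × 2 = 2.100 m³/s
w_4 = (10.1 − 4.2)/2 = 2.95 m; q_4 = 1.02 × 1.86 × 2.95 = 5.597 m³/s
w_5 = (16.3 − 6.1)/2 = 5.1 m; q_5 = 1.16 × 1.70 × 5.1 = 10.06 m³/s
Stations 1, 6 contribute zero (depth or velocity is 0).
Q = Σ qᵢ = 19.42 m³/s

19.4 m³/s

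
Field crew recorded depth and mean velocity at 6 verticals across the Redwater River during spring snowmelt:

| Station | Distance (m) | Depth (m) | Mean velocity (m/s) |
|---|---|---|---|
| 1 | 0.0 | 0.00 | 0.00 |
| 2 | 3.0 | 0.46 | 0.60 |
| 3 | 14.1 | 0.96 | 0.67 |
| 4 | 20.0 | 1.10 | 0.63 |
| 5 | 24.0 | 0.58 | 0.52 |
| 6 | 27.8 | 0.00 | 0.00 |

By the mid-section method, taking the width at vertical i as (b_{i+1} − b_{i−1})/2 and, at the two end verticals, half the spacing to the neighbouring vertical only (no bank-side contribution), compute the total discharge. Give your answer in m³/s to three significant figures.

w_2 = (14.1 − 0.0)/2 = 7.05 m; q_2 = 0.60 × 0.46 × 7.05 = 1.946 m³/s
w_3 = (20.0 − 3.0)/2 = 8.5 m; q_3 = 0.67 × 0.96 × 8.5 = 5.467 m³/s
w_4 = (24.0 − 14.1)/2 = 4.95 m; q_4 = 0.63 × 1.10 × 4.95 = 3.430 m³/s
w_5 = (27.8 − 20.0)/2 = 3.9 m; q_5 = 0.52 × 0.58 × 3.9 = 1.176 m³/s
Stations 1, 6 contribute zero (depth or velocity is 0).
Q = Σ qᵢ = 12.02 m³/s

12.0 m³/s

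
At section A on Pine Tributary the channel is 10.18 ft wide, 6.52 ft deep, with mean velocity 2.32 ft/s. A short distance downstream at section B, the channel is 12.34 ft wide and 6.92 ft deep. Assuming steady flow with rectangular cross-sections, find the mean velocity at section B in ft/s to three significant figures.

Q = A₁V₁ = (10.18×6.52) × 2.32 = 154.0 ft³/s
A₂ = 12.34 × 6.92 = 85.39 ft²
V₂ = Q/A₂ = 154.0/85.39 = 1.803 ft/s

1.80 ft/s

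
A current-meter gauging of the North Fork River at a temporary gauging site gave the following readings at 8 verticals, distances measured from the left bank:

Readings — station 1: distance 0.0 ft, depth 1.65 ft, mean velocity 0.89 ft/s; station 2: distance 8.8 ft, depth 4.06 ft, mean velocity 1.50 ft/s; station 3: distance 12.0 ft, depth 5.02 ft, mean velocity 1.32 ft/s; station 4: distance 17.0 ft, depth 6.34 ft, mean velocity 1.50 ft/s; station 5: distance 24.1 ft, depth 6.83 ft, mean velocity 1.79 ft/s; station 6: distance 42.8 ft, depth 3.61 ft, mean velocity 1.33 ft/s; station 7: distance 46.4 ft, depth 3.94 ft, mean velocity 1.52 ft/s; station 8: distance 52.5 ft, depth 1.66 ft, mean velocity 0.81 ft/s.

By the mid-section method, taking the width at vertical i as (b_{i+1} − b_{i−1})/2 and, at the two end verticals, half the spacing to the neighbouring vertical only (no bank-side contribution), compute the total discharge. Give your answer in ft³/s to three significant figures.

372 ft³/s

w_1 = (8.8 − 0.0)/2 = 4.4 ft; q_1 = 0.89 × 1.65 × 4.4 = 6.461 ft³/s
w_2 = (12.0 − 0.0)/2 = 6 ft; q_2 = 1.50 × 4.06 × 6 = 36.54 ft³/s
w_3 = (17.0 − 8.8)/2 = 4.1 ft; q_3 = 1.32 × 5.02 × 4.1 = 27.17 ft³/s
w_4 = (24.1 − 12.0)/2 = 6.05 ft; q_4 = 1.50 × 6.34 × 6.05 = 57.54 ft³/s
w_5 = (42.8 − 17.0)/2 = 12.9 ft; q_5 = 1.79 × 6.83 × 12.9 = 157.7 ft³/s
w_6 = (46.4 − 24.1)/2 = 11.15 ft; q_6 = 1.33 × 3.61 × 11.15 = 53.53 ft³/s
w_7 = (52.5 − 42.8)/2 = 4.85 ft; q_7 = 1.52 × 3.94 × 4.85 = 29.05 ft³/s
w_8 = (52.5 − 46.4)/2 = 3.05 ft; q_8 = 0.81 × 1.66 × 3.05 = 4.101 ft³/s
Q = Σ qᵢ = 372.1 ft³/s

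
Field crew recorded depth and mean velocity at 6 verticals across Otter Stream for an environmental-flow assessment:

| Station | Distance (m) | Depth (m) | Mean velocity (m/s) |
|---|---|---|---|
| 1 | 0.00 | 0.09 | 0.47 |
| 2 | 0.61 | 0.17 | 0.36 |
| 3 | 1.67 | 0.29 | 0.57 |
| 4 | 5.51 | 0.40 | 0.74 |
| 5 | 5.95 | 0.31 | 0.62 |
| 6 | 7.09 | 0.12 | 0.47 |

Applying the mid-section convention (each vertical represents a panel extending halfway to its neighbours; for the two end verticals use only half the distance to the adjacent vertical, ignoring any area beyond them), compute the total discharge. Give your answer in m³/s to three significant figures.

1.29 m³/s

w_1 = (0.61 − 0.00)/2 = 0.305 m; q_1 = 0.47 × 0.09 × 0.305 = 0.01290 m³/s
w_2 = (1.67 − 0.00)/2 = 0.835 m; q_2 = 0.36 × 0.17 × 0.835 = 0.05110 m³/s
w_3 = (5.51 − 0.61)/2 = 2.45 m; q_3 = 0.57 × 0.29 × 2.45 = 0.4050 m³/s
w_4 = (5.95 − 1.67)/2 = 2.14 m; q_4 = 0.74 × 0.40 × 2.14 = 0.6334 m³/s
w_5 = (7.09 − 5.51)/2 = 0.79 m; q_5 = 0.62 × 0.31 × 0.79 = 0.1518 m³/s
w_6 = (7.09 − 5.95)/2 = 0.57 m; q_6 = 0.47 × 0.12 × 0.57 = 0.03215 m³/s
Q = Σ qᵢ = 1.286 m³/s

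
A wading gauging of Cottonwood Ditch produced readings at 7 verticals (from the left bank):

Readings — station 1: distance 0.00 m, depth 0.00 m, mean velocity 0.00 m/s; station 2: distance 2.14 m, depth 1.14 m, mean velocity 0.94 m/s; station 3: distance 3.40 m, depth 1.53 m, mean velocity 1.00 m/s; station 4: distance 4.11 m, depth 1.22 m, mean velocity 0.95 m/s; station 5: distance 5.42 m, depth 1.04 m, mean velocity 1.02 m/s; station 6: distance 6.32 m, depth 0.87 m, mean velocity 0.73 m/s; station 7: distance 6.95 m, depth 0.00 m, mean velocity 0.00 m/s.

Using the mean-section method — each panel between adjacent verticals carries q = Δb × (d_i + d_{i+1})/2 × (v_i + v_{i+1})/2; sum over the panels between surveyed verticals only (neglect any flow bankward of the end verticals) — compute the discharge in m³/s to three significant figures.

Panel 1-2: Δb = 2.14 m, d̄ = (0.00+1.14)/2 = 0.57, v̄ = (0.00+0.94)/2 = 0.47 → q = 2.14×0.57×0.47 = 0.5733 m³/s
Panel 2-3: Δb = 1.26 m, d̄ = (1.14+1.53)/2 = 1.335, v̄ = (0.94+1.00)/2 = 0.97 → q = 1.26×1.335×0.97 = 1.632 m³/s
Panel 3-4: Δb = 0.71 m, d̄ = (1.53+1.22)/2 = 1.375, v̄ = (1.00+0.95)/2 = 0.975 → q = 0.71×1.375×0.975 = 0.9518 m³/s
Panel 4-5: Δb = 1.31 m, d̄ = (1.22+1.04)/2 = 1.13, v̄ = (0.95+1.02)/2 = 0.985 → q = 1.31×1.13×0.985 = 1.458 m³/s
Panel 5-6: Δb = 0.9 m, d̄ = (1.04+0.87)/2 = 0.955, v̄ = (1.02+0.73)/2 = 0.875 → q = 0.9×0.955×0.875 = 0.7521 m³/s
Panel 6-7: Δb = 0.63 m, d̄ = (0.87+0.00)/2 = 0.435, v̄ = (0.73+0.00)/2 = 0.365 → q = 0.63×0.435×0.365 = 0.1000 m³/s
Q = Σ q = 5.467 m³/s

5.47 m³/s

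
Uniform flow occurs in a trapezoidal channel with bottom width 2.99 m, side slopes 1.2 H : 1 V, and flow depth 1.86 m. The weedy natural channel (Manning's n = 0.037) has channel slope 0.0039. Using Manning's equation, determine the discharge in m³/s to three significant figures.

A = (b + z·y)·y = (2.99 + 1.2×1.86)×1.86 = 9.713 m²
P = b + 2y√(1+z²) = 2.99 + 2×1.86×√(1+1.2²) = 8.801 m
R = A/P = 9.713/8.801 = 1.104 m
Q = (1/n)·A·R^(2/3)·S^(1/2) = (1/0.037) × 9.713 × 1.104^(2/3) × 0.0039^(1/2) = 17.51 m³/s

17.5 m³/s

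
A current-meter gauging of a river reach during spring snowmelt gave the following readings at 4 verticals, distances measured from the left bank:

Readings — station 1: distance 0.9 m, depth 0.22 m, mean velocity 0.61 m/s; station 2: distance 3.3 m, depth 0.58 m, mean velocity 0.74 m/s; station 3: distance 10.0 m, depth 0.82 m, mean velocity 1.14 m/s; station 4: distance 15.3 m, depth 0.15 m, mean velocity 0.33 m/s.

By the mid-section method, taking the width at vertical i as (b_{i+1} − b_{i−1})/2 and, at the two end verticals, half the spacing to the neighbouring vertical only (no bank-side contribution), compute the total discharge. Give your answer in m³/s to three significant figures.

w_1 = (3.3 − 0.9)/2 = 1.2 m; q_1 = 0.61 × 0.22 × 1.2 = 0.1610 m³/s
w_2 = (10.0 − 0.9)/2 = 4.55 m; q_2 = 0.74 × 0.58 × 4.55 = 1.953 m³/s
w_3 = (15.3 − 3.3)/2 = 6 m; q_3 = 1.14 × 0.82 × 6 = 5.609 m³/s
w_4 = (15.3 − 10.0)/2 = 2.65 m; q_4 = 0.33 × 0.15 × 2.65 = 0.1312 m³/s
Q = Σ qᵢ = 7.854 m³/s

7.85 m³/s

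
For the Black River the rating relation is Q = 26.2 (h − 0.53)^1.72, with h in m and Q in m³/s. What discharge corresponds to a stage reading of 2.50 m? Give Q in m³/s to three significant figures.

Q = 26.2 × (2.50 − 0.53)^1.72 = 26.2 × 1.97^1.72 = 84.10 m³/s

84.1 m³/s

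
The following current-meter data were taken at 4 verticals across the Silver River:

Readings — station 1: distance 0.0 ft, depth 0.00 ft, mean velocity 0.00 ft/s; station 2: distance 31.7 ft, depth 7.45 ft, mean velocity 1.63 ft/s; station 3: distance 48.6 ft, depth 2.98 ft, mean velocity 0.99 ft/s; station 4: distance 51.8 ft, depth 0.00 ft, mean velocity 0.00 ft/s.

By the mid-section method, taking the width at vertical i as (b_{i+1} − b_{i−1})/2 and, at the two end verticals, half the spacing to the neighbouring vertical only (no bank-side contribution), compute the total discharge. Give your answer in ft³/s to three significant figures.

w_2 = (48.6 − 0.0)/2 = 24.3 ft; q_2 = 1.63 × 7.45 × 24.3 = 295.1 ft³/s
w_3 = (51.8 − 31.7)/2 = 10.05 ft; q_3 = 0.99 × 2.98 × 10.05 = 29.65 ft³/s
Stations 1, 4 contribute zero (depth or velocity is 0).
Q = Σ qᵢ = 324.7 ft³/s

325 ft³/s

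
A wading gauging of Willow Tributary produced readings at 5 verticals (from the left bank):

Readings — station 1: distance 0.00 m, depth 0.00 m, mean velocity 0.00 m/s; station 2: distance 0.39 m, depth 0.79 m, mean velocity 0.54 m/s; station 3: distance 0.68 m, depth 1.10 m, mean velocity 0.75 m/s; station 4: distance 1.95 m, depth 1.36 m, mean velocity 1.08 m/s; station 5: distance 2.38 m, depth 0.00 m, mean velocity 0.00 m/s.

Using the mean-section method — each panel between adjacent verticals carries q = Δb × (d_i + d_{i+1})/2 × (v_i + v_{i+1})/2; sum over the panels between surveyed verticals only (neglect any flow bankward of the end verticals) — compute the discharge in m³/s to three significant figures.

1.81 m³/s

Panel 1-2: Δb = 0.39 m, d̄ = (0.00+0.79)/2 = 0.395, v̄ = (0.00+0.54)/2 = 0.27 → q = 0.39×0.395×0.27 = 0.04159 m³/s
Panel 2-3: Δb = 0.29 m, d̄ = (0.79+1.10)/2 = 0.945, v̄ = (0.54+0.75)/2 = 0.645 → q = 0.29×0.945×0.645 = 0.1768 m³/s
Panel 3-4: Δb = 1.27 m, d̄ = (1.10+1.36)/2 = 1.23, v̄ = (0.75+1.08)/2 = 0.915 → q = 1.27×1.23×0.915 = 1.429 m³/s
Panel 4-5: Δb = 0.43 m, d̄ = (1.36+0.00)/2 = 0.68, v̄ = (1.08+0.00)/2 = 0.54 → q = 0.43×0.68×0.54 = 0.1579 m³/s
Q = Σ q = 1.806 m³/s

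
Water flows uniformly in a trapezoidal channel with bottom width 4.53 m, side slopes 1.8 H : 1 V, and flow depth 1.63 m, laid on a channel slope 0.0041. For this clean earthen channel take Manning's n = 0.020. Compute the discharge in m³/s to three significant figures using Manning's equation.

41.1 m³/s

A = (b + z·y)·y = (4.53 + 1.8×1.63)×1.63 = 12.17 m²
P = b + 2y√(1+z²) = 4.53 + 2×1.63×√(1+1.8²) = 11.24 m
R = A/P = 12.17/11.24 = 1.082 m
Q = (1/n)·A·R^(2/3)·S^(1/2) = (1/0.020) × 12.17 × 1.082^(2/3) × 0.0041^(1/2) = 41.06 m³/s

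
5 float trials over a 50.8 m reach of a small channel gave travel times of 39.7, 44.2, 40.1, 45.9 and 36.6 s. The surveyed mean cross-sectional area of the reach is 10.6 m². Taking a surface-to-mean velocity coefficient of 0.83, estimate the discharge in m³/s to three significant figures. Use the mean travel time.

t̄ = (39.7 + 44.2 + 40.1 + 45.9 + 36.6) / 5 = 41.3 s
v_surface = L / t̄ = 50.8 / 41.3 = 1.230 m/s
v_mean = 0.83 × 1.230 = 1.021 m/s
Q = A × v_mean = 10.6 × 1.021 = 10.82 m³/s

10.8 m³/s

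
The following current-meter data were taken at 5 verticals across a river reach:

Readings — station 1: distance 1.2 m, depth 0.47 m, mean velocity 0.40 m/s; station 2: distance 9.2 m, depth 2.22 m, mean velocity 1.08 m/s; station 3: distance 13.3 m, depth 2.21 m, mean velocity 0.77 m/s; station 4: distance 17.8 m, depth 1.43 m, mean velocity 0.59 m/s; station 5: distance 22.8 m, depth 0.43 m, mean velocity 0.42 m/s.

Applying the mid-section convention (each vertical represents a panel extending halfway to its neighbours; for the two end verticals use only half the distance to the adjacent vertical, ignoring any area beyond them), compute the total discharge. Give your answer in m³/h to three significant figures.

97300 m³/h

w_1 = (9.2 − 1.2)/2 = 4 m; q_1 = 0.40 × 0.47 × 4 = 0.7520 m³/s
w_2 = (13.3 − 1.2)/2 = 6.05 m; q_2 = 1.08 × 2.22 × 6.05 = 14.51 m³/s
w_3 = (17.8 − 9.2)/2 = 4.3 m; q_3 = 0.77 × 2.21 × 4.3 = 7.317 m³/s
w_4 = (22.8 − 13.3)/2 = 4.75 m; q_4 = 0.59 × 1.43 × 4.75 = 4.008 m³/s
w_5 = (22.8 − 17.8)/2 = 2.5 m; q_5 = 0.42 × 0.43 × 2.5 = 0.4515 m³/s
Q = Σ qᵢ = 27.03 m³/s
= 27.03 × 3600 = 97320 m³/h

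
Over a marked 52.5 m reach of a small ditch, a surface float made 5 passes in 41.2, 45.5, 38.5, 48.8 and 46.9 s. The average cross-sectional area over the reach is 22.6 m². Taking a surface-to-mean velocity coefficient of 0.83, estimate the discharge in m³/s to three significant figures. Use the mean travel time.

t̄ = (41.2 + 45.5 + 38.5 + 48.8 + 46.9) / 5 = 44.18 s
v_surface = L / t̄ = 52.5 / 44.18 = 1.188 m/s
v_mean = 0.83 × 1.188 = 0.9863 m/s
Q = A × v_mean = 22.6 × 0.9863 = 22.29 m³/s

22.3 m³/s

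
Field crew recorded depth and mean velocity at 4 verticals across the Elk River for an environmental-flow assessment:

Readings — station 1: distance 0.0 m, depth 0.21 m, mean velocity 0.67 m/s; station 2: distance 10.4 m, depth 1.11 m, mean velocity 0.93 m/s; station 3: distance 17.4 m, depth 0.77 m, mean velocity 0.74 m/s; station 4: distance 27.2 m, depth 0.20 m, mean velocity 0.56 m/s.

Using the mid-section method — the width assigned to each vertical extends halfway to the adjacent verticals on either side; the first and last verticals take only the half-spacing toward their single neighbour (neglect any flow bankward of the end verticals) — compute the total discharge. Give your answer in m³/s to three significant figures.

w_1 = (10.4 − 0.0)/2 = 5.2 m; q_1 = 0.67 × 0.21 × 5.2 = 0.7316 m³/s
w_2 = (17.4 − 0.0)/2 = 8.7 m; q_2 = 0.93 × 1.11 × 8.7 = 8.981 m³/s
w_3 = (27.2 − 10.4)/2 = 8.4 m; q_3 = 0.74 × 0.77 × 8.4 = 4.786 m³/s
w_4 = (27.2 − 17.4)/2 = 4.9 m; q_4 = 0.56 × 0.20 × 4.9 = 0.5488 m³/s
Q = Σ qᵢ = 15.05 m³/s

15.0 m³/s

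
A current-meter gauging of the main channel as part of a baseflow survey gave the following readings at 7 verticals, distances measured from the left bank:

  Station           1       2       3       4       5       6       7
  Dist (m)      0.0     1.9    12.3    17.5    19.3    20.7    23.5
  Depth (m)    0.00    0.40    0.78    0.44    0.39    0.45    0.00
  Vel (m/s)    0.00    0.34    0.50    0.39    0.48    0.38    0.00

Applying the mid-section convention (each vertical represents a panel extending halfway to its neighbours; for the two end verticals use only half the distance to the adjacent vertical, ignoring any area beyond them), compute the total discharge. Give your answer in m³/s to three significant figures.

w_2 = (12.3 − 0.0)/2 = 6.15 m; q_2 = 0.34 × 0.40 × 6.15 = 0.8364 m³/s
w_3 = (17.5 − 1.9)/2 = 7.8 m; q_3 = 0.50 × 0.78 × 7.8 = 3.042 m³/s
w_4 = (19.3 − 12.3)/2 = 3.5 m; q_4 = 0.39 × 0.44 × 3.5 = 0.6006 m³/s
w_5 = (20.7 − 17.5)/2 = 1.6 m; q_5 = 0.48 × 0.39 × 1.6 = 0.2995 m³/s
w_6 = (23.5 − 19.3)/2 = 2.1 m; q_6 = 0.38 × 0.45 × 2.1 = 0.3591 m³/s
Stations 1, 7 contribute zero (depth or velocity is 0).
Q = Σ qᵢ = 5.138 m³/s

5.14 m³/s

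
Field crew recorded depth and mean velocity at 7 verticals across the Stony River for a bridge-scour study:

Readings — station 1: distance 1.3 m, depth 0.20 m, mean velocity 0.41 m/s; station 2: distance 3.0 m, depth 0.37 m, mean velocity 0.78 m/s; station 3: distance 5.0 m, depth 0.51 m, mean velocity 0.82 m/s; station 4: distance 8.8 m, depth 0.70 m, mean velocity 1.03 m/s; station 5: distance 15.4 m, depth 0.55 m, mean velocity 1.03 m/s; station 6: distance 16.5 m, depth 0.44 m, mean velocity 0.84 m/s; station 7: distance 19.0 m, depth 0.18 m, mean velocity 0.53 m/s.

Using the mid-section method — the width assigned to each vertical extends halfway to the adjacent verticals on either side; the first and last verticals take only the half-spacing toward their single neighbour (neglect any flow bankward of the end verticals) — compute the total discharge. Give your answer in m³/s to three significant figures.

w_1 = (3.0 − 1.3)/2 = 0.85 m; q_1 = 0.41 × 0.20 × 0.85 = 0.06970 m³/s
w_2 = (5.0 − 1.3)/2 = 1.85 m; q_2 = 0.78 × 0.37 × 1.85 = 0.5339 m³/s
w_3 = (8.8 − 3.0)/2 = 2.9 m; q_3 = 0.82 × 0.51 × 2.9 = 1.213 m³/s
w_4 = (15.4 − 5.0)/2 = 5.2 m; q_4 = 1.03 × 0.70 × 5.2 = 3.749 m³/s
w_5 = (16.5 − 8.8)/2 = 3.85 m; q_5 = 1.03 × 0.55 × 3.85 = 2.181 m³/s
w_6 = (19.0 − 15.4)/2 = 1.8 m; q_6 = 0.84 × 0.44 × 1.8 = 0.6653 m³/s
w_7 = (19.0 − 16.5)/2 = 1.25 m; q_7 = 0.53 × 0.18 × 1.25 = 0.1193 m³/s
Q = Σ qᵢ = 8.531 m³/s

8.53 m³/s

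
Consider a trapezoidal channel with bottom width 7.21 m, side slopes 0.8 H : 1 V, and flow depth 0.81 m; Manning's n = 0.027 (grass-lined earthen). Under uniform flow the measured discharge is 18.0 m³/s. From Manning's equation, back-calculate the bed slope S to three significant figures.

0.00964

A = (b + z·y)·y = (7.21 + 0.8×0.81)×0.81 = 6.365 m²
P = b + 2y√(1+z²) = 7.21 + 2×0.81×√(1+0.8²) = 9.285 m
R = A/P = 6.365/9.285 = 0.6855 m
S = (Q·n / (1·A·R^(2/3)))² = (18.0×0.027 / (1×6.365×0.7775))² = 0.009645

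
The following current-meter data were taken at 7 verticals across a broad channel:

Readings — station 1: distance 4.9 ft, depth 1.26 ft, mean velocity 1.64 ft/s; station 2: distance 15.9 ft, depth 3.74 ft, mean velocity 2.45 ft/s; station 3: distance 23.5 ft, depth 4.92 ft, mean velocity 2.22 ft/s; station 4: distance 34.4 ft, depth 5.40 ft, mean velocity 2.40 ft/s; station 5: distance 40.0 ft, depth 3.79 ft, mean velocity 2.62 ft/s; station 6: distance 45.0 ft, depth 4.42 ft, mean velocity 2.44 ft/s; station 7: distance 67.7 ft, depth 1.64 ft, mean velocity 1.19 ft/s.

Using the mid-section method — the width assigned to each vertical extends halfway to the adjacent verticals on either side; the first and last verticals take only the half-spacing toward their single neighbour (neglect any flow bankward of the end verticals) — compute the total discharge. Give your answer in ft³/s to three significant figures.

w_1 = (15.9 − 4.9)/2 = 5.5 ft; q_1 = 1.64 × 1.26 × 5.5 = 11.37 ft³/s
w_2 = (23.5 − 4.9)/2 = 9.3 ft; q_2 = 2.45 × 3.74 × 9.3 = 85.22 ft³/s
w_3 = (34.4 − 15.9)/2 = 9.25 ft; q_3 = 2.22 × 4.92 × 9.25 = 101.0 ft³/s
w_4 = (40.0 − 23.5)/2 = 8.25 ft; q_4 = 2.40 × 5.40 × 8.25 = 106.9 ft³/s
w_5 = (45.0 − 34.4)/2 = 5.3 ft; q_5 = 2.62 × 3.79 × 5.3 = 52.63 ft³/s
w_6 = (67.7 − 40.0)/2 = 13.85 ft; q_6 = 2.44 × 4.42 × 13.85 = 149.4 ft³/s
w_7 = (67.7 − 45.0)/2 = 11.35 ft; q_7 = 1.19 × 1.64 × 11.35 = 22.15 ft³/s
Q = Σ qᵢ = 528.7 ft³/s

529 ft³/s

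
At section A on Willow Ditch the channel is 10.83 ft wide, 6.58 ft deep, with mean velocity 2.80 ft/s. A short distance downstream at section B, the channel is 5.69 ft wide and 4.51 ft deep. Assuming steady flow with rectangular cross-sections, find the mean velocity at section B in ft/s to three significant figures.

Q = A₁V₁ = (10.83×6.58) × 2.80 = 199.5 ft³/s
A₂ = 5.69 × 4.51 = 25.66 ft²
V₂ = Q/A₂ = 199.5/25.66 = 7.775 ft/s

7.78 ft/s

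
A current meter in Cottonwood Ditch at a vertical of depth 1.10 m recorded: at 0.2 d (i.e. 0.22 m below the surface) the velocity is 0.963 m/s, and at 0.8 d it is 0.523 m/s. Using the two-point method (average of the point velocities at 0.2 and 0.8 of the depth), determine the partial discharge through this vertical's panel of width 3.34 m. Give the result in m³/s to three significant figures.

2.73 m³/s

v̄ = (0.963 + 0.523) / 2 = 0.7430 m/s
q = v̄ × d × w = 0.7430 × 1.10 × 3.34 = 2.730 m³/s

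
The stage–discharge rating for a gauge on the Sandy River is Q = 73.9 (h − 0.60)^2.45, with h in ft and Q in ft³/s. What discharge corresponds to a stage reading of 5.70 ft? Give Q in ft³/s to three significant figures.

Q = 73.9 × (5.70 − 0.60)^2.45 = 73.9 × 5.1^2.45 = 4001 ft³/s

4000 ft³/s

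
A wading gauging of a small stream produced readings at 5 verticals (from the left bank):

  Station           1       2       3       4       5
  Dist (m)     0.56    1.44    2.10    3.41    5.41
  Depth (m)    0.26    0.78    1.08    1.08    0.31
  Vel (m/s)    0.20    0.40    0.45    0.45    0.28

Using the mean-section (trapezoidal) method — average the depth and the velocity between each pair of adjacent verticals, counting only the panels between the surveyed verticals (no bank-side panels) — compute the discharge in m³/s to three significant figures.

1.54 m³/s

Panel 1-2: Δb = 0.88 m, d̄ = (0.26+0.78)/2 = 0.52, v̄ = (0.20+0.40)/2 = 0.3 → q = 0.88×0.52×0.3 = 0.1373 m³/s
Panel 2-3: Δb = 0.66 m, d̄ = (0.78+1.08)/2 = 0.93, v̄ = (0.40+0.45)/2 = 0.425 → q = 0.66×0.93×0.425 = 0.2609 m³/s
Panel 3-4: Δb = 1.31 m, d̄ = (1.08+1.08)/2 = 1.08, v̄ = (0.45+0.45)/2 = 0.45 → q = 1.31×1.08×0.45 = 0.6367 m³/s
Panel 4-5: Δb = 2 m, d̄ = (1.08+0.31)/2 = 0.695, v̄ = (0.45+0.28)/2 = 0.365 → q = 2×0.695×0.365 = 0.5074 m³/s
Q = Σ q = 1.542 m³/s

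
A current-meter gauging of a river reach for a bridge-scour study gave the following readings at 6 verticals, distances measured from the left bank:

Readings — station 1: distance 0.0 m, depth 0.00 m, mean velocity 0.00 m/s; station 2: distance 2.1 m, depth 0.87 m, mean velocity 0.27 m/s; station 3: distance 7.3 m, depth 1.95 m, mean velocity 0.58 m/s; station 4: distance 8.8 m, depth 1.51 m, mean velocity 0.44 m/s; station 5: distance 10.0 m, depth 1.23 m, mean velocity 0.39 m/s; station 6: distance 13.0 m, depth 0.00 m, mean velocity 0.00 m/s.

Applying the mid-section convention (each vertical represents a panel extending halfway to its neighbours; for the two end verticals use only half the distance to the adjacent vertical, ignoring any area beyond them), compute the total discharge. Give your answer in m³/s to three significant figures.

w_2 = (7.3 − 0.0)/2 = 3.65 m; q_2 = 0.27 × 0.87 × 3.65 = 0.8574 m³/s
w_3 = (8.8 − 2.1)/2 = 3.35 m; q_3 = 0.58 × 1.95 × 3.35 = 3.789 m³/s
w_4 = (10.0 − 7.3)/2 = 1.35 m; q_4 = 0.44 × 1.51 × 1.35 = 0.8969 m³/s
w_5 = (13.0 − 8.8)/2 = 2.1 m; q_5 = 0.39 × 1.23 × 2.1 = 1.007 m³/s
Stations 1, 6 contribute zero (depth or velocity is 0).
Q = Σ qᵢ = 6.551 m³/s

6.55 m³/s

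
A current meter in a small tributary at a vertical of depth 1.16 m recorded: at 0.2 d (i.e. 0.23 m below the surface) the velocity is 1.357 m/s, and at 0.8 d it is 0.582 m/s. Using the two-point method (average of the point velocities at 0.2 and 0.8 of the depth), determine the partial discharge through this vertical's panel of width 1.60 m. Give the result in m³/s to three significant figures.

1.80 m³/s

v̄ = (1.357 + 0.582) / 2 = 0.9695 m/s
q = v̄ × d × w = 0.9695 × 1.16 × 1.60 = 1.799 m³/s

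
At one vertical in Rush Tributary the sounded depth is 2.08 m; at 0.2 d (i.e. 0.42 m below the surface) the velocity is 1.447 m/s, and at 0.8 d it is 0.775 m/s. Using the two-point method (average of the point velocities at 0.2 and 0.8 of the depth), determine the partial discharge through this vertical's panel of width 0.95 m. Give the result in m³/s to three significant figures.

2.20 m³/s

v̄ = (1.447 + 0.775) / 2 = 1.111 m/s
q = v̄ × d × w = 1.111 × 2.08 × 0.95 = 2.195 m³/s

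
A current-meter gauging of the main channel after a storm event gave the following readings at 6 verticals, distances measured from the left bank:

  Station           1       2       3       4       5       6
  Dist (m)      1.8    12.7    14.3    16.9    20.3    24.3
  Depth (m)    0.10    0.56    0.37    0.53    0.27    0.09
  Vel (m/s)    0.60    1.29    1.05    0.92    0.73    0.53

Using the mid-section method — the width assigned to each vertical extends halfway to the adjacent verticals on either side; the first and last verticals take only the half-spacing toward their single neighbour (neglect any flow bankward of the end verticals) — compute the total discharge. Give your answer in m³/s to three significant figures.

7.95 m³/s

w_1 = (12.7 − 1.8)/2 = 5.45 m; q_1 = 0.60 × 0.10 × 5.45 = 0.3270 m³/s
w_2 = (14.3 − 1.8)/2 = 6.25 m; q_2 = 1.29 × 0.56 × 6.25 = 4.515 m³/s
w_3 = (16.9 − 12.7)/2 = 2.1 m; q_3 = 1.05 × 0.37 × 2.1 = 0.8159 m³/s
w_4 = (20.3 − 14.3)/2 = 3 m; q_4 = 0.92 × 0.53 × 3 = 1.463 m³/s
w_5 = (24.3 − 16.9)/2 = 3.7 m; q_5 = 0.73 × 0.27 × 3.7 = 0.7293 m³/s
w_6 = (24.3 − 20.3)/2 = 2 m; q_6 = 0.53 × 0.09 × 2 = 0.09540 m³/s
Q = Σ qᵢ = 7.945 m³/s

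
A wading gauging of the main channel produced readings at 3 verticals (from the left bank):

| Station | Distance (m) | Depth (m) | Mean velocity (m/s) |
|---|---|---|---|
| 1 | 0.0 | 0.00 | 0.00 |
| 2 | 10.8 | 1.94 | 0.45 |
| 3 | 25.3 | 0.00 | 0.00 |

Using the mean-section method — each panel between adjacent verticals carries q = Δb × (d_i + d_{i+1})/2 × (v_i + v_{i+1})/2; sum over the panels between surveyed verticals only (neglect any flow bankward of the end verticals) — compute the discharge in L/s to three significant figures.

Panel 1-2: Δb = 10.8 m, d̄ = (0.00+1.94)/2 = 0.97, v̄ = (0.00+0.45)/2 = 0.225 → q = 10.8×0.97×0.225 = 2.357 m³/s
Panel 2-3: Δb = 14.5 m, d̄ = (1.94+0.00)/2 = 0.97, v̄ = (0.45+0.00)/2 = 0.225 → q = 14.5×0.97×0.225 = 3.165 m³/s
Q = Σ q = 5.522 m³/s
= 5.522 × 1000 = 5522 L/s

5520 L/s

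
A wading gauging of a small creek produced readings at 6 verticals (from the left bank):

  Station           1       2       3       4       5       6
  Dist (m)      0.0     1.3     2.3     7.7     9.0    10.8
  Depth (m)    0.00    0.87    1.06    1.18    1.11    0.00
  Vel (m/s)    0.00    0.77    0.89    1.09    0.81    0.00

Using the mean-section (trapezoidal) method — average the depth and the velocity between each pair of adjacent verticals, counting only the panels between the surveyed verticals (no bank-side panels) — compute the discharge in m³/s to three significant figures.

8.82 m³/s

Panel 1-2: Δb = 1.3 m, d̄ = (0.00+0.87)/2 = 0.435, v̄ = (0.00+0.77)/2 = 0.385 → q = 1.3×0.435×0.385 = 0.2177 m³/s
Panel 2-3: Δb = 1 m, d̄ = (0.87+1.06)/2 = 0.965, v̄ = (0.77+0.89)/2 = 0.83 → q = 1×0.965×0.83 = 0.8010 m³/s
Panel 3-4: Δb = 5.4 m, d̄ = (1.06+1.18)/2 = 1.12, v̄ = (0.89+1.09)/2 = 0.99 → q = 5.4×1.12×0.99 = 5.988 m³/s
Panel 4-5: Δb = 1.3 m, d̄ = (1.18+1.11)/2 = 1.145, v̄ = (1.09+0.81)/2 = 0.95 → q = 1.3×1.145×0.95 = 1.414 m³/s
Panel 5-6: Δb = 1.8 m, d̄ = (1.11+0.00)/2 = 0.555, v̄ = (0.81+0.00)/2 = 0.405 → q = 1.8×0.555×0.405 = 0.4046 m³/s
Q = Σ q = 8.825 m³/s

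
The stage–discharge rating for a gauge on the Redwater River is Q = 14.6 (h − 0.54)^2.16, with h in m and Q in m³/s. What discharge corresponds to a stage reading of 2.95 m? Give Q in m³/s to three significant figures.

Q = 14.6 × (2.95 − 0.54)^2.16 = 14.6 × 2.41^2.16 = 97.61 m³/s

97.6 m³/s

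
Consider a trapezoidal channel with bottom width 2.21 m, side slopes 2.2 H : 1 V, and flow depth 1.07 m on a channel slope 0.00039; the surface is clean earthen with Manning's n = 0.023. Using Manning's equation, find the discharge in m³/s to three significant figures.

3.18 m³/s

A = (b + z·y)·y = (2.21 + 2.2×1.07)×1.07 = 4.883 m²
P = b + 2y√(1+z²) = 2.21 + 2×1.07×√(1+2.2²) = 7.382 m
R = A/P = 4.883/7.382 = 0.6616 m
Q = (1/n)·A·R^(2/3)·S^(1/2) = (1/0.023) × 4.883 × 0.6616^(2/3) × 0.00039^(1/2) = 3.184 m³/s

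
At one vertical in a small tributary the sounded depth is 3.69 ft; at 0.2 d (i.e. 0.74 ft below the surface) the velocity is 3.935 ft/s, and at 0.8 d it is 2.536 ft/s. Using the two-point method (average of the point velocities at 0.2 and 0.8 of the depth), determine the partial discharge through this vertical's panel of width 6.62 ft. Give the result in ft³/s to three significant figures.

79.0 ft³/s

v̄ = (3.935 + 2.536) / 2 = 3.236 ft/s
q = v̄ × d × w = 3.236 × 3.69 × 6.62 = 79.04 ft³/s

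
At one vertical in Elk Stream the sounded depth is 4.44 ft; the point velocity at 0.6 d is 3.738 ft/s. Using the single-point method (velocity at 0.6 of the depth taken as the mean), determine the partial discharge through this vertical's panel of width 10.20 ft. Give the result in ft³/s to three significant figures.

v̄ = v₀.₆ = 3.738 ft/s
q = v̄ × d × w = 3.738 × 4.44 × 10.20 = 169.3 ft³/s

169 ft³/s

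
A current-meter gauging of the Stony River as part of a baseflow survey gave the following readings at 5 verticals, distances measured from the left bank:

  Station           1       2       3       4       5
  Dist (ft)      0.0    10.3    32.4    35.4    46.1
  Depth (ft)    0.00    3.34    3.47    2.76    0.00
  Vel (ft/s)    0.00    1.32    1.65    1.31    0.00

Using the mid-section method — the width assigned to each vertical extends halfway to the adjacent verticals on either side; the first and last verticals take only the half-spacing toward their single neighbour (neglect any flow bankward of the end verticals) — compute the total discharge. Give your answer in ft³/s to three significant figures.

168 ft³/s

w_2 = (32.4 − 0.0)/2 = 16.2 ft; q_2 = 1.32 × 3.34 × 16.2 = 71.42 ft³/s
w_3 = (35.4 − 10.3)/2 = 12.55 ft; q_3 = 1.65 × 3.47 × 12.55 = 71.86 ft³/s
w_4 = (46.1 − 32.4)/2 = 6.85 ft; q_4 = 1.31 × 2.76 × 6.85 = 24.77 ft³/s
Stations 1, 5 contribute zero (depth or velocity is 0).
Q = Σ qᵢ = 168.0 ft³/s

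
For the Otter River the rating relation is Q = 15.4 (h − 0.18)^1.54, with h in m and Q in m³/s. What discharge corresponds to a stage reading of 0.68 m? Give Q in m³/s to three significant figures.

5.30 m³/s

Q = 15.4 × (0.68 − 0.18)^1.54 = 15.4 × 0.5^1.54 = 5.296 m³/s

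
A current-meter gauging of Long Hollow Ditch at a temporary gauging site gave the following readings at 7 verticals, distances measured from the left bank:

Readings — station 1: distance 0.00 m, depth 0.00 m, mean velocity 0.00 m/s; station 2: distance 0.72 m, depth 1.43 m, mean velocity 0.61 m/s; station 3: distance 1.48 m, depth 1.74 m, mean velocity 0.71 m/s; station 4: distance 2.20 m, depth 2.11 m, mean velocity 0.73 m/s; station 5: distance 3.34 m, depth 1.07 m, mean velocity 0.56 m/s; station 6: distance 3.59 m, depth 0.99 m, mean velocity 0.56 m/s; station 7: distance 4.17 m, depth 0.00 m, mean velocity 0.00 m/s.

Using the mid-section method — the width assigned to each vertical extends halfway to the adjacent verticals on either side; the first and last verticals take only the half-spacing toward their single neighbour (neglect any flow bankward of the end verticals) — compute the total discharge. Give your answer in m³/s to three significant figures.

3.64 m³/s

w_2 = (1.48 − 0.00)/2 = 0.74 m; q_2 = 0.61 × 1.43 × 0.74 = 0.6455 m³/s
w_3 = (2.20 − 0.72)/2 = 0.74 m; q_3 = 0.71 × 1.74 × 0.74 = 0.9142 m³/s
w_4 = (3.34 − 1.48)/2 = 0.93 m; q_4 = 0.73 × 2.11 × 0.93 = 1.432 m³/s
w_5 = (3.59 − 2.20)/2 = 0.695 m; q_5 = 0.56 × 1.07 × 0.695 = 0.4164 m³/s
w_6 = (4.17 − 3.34)/2 = 0.415 m; q_6 = 0.56 × 0.99 × 0.415 = 0.2301 m³/s
Stations 1, 7 contribute zero (depth or velocity is 0).
Q = Σ qᵢ = 3.639 m³/s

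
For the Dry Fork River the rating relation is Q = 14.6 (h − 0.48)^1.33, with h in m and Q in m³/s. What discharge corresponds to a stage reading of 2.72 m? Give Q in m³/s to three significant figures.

42.7 m³/s

Q = 14.6 × (2.72 − 0.48)^1.33 = 14.6 × 2.24^1.33 = 42.68 m³/s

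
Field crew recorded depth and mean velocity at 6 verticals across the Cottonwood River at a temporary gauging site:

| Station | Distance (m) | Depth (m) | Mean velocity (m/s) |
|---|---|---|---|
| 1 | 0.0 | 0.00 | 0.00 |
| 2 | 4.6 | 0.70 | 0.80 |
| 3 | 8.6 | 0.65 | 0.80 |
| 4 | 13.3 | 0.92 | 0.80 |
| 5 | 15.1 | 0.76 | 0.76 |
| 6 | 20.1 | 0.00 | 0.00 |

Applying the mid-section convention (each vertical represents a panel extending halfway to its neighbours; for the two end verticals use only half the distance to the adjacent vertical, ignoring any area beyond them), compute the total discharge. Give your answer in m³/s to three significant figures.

9.03 m³/s

w_2 = (8.6 − 0.0)/2 = 4.3 m; q_2 = 0.80 × 0.70 × 4.3 = 2.408 m³/s
w_3 = (13.3 − 4.6)/2 = 4.35 m; q_3 = 0.80 × 0.65 × 4.35 = 2.262 m³/s
w_4 = (15.1 − 8.6)/2 = 3.25 m; q_4 = 0.80 × 0.92 × 3.25 = 2.392 m³/s
w_5 = (20.1 − 13.3)/2 = 3.4 m; q_5 = 0.76 × 0.76 × 3.4 = 1.964 m³/s
Stations 1, 6 contribute zero (depth or velocity is 0).
Q = Σ qᵢ = 9.026 m³/s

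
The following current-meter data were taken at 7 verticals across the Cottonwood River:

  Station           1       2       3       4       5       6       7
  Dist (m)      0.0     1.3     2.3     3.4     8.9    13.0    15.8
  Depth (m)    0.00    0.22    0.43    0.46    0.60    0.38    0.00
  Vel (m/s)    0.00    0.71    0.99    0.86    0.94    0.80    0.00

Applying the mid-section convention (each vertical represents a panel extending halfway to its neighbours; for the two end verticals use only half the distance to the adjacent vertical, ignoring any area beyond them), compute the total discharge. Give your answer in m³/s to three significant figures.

w_2 = (2.3 − 0.0)/2 = 1.15 m; q_2 = 0.71 × 0.22 × 1.15 = 0.1796 m³/s
w_3 = (3.4 − 1.3)/2 = 1.05 m; q_3 = 0.99 × 0.43 × 1.05 = 0.4470 m³/s
w_4 = (8.9 − 2.3)/2 = 3.3 m; q_4 = 0.86 × 0.46 × 3.3 = 1.305 m³/s
w_5 = (13.0 − 3.4)/2 = 4.8 m; q_5 = 0.94 × 0.60 × 4.8 = 2.707 m³/s
w_6 = (15.8 − 8.9)/2 = 3.45 m; q_6 = 0.80 × 0.38 × 3.45 = 1.049 m³/s
Stations 1, 7 contribute zero (depth or velocity is 0).
Q = Σ qᵢ = 5.688 m³/s

5.69 m³/s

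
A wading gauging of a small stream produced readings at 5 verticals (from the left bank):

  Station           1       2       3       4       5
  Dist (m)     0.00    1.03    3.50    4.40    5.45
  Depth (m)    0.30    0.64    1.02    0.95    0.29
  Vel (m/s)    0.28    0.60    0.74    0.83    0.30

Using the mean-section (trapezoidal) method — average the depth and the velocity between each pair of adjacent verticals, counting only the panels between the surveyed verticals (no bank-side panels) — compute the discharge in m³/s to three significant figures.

Panel 1-2: Δb = 1.03 m, d̄ = (0.30+0.64)/2 = 0.47, v̄ = (0.28+0.60)/2 = 0.44 → q = 1.03×0.47×0.44 = 0.2130 m³/s
Panel 2-3: Δb = 2.47 m, d̄ = (0.64+1.02)/2 = 0.83, v̄ = (0.60+0.74)/2 = 0.67 → q = 2.47×0.83×0.67 = 1.374 m³/s
Panel 3-4: Δb = 0.9 m, d̄ = (1.02+0.95)/2 = 0.985, v̄ = (0.74+0.83)/2 = 0.785 → q = 0.9×0.985×0.785 = 0.6959 m³/s
Panel 4-5: Δb = 1.05 m, d̄ = (0.95+0.29)/2 = 0.62, v̄ = (0.83+0.30)/2 = 0.565 → q = 1.05×0.62×0.565 = 0.3678 m³/s
Q = Σ q = 2.650 m³/s

2.65 m³/s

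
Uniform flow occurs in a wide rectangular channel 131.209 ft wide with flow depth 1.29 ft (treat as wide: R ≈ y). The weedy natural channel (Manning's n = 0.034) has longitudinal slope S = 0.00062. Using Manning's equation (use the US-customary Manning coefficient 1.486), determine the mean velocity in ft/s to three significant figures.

1.29 ft/s

A = b·y = 131.209 × 1.29 = 169.3 ft²
Wide channel: R ≈ y = 1.29 ft
Q = (1.486/n)·A·R^(2/3)·S^(1/2) = (1.486/0.034) × 169.3 × 1.290^(2/3) × 0.00062^(1/2) = 218.3 ft³/s
V = Q/A = 218.3/169.3 = 1.290 ft/s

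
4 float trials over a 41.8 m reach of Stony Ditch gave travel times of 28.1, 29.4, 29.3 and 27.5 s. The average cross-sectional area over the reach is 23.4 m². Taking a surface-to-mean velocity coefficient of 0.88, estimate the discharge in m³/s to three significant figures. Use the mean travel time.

30.1 m³/s

t̄ = (28.1 + 29.4 + 29.3 + 27.5) / 4 = 28.575 s
v_surface = L / t̄ = 41.8 / 28.575 = 1.463 m/s
v_mean = 0.88 × 1.463 = 1.287 m/s
Q = A × v_mean = 23.4 × 1.287 = 30.12 m³/s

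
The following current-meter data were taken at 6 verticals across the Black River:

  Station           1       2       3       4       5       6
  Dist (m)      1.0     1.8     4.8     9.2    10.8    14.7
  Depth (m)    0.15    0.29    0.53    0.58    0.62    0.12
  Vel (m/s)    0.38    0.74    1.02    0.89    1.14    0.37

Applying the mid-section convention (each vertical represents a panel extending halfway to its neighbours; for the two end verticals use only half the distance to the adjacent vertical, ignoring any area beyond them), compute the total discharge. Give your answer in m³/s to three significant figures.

6.01 m³/s

w_1 = (1.8 − 1.0)/2 = 0.4 m; q_1 = 0.38 × 0.15 × 0.4 = 0.02280 m³/s
w_2 = (4.8 − 1.0)/2 = 1.9 m; q_2 = 0.74 × 0.29 × 1.9 = 0.4077 m³/s
w_3 = (9.2 − 1.8)/2 = 3.7 m; q_3 = 1.02 × 0.53 × 3.7 = 2.000 m³/s
w_4 = (10.8 − 4.8)/2 = 3 m; q_4 = 0.89 × 0.58 × 3 = 1.549 m³/s
w_5 = (14.7 − 9.2)/2 = 2.75 m; q_5 = 1.14 × 0.62 × 2.75 = 1.944 m³/s
w_6 = (14.7 − 10.8)/2 = 1.95 m; q_6 = 0.37 × 0.12 × 1.95 = 0.08658 m³/s
Q = Σ qᵢ = 6.010 m³/s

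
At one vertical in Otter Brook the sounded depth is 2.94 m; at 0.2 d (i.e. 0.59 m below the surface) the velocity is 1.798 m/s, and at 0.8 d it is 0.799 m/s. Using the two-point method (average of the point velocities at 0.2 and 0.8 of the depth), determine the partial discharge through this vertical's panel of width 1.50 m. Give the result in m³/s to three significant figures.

v̄ = (1.798 + 0.799) / 2 = 1.299 m/s
q = v̄ × d × w = 1.299 × 2.94 × 1.50 = 5.726 m³/s

5.73 m³/s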